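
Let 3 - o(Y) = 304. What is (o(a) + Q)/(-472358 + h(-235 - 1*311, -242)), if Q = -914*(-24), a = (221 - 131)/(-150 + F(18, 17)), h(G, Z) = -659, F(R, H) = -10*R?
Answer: -21635/473017 ≈ -0.045738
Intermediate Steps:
a = -3/11 (a = (221 - 131)/(-150 - 10*18) = 90/(-150 - 180) = 90/(-330) = 90*(-1/330) = -3/11 ≈ -0.27273)
Q = 21936
o(Y) = -301 (o(Y) = 3 - 1*304 = 3 - 304 = -301)
(o(a) + Q)/(-472358 + h(-235 - 1*311, -242)) = (-301 + 21936)/(-472358 - 659) = 21635/(-473017) = 21635*(-1/473017) = -21635/473017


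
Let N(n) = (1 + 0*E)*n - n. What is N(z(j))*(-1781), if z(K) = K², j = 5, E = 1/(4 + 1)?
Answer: 0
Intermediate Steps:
E = ⅕ (E = 1/5 = ⅕ ≈ 0.20000)
N(n) = 0 (N(n) = (1 + 0*(⅕))*n - n = (1 + 0)*n - n = 1*n - n = n - n = 0)
N(z(j))*(-1781) = 0*(-1781) = 0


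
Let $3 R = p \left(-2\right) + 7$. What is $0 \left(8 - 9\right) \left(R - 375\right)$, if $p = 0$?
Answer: $0$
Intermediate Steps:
$R = \frac{7}{3}$ ($R = \frac{0 \left(-2\right) + 7}{3} = \frac{0 + 7}{3} = \frac{1}{3} \cdot 7 = \frac{7}{3} \approx 2.3333$)
$0 \left(8 - 9\right) \left(R - 375\right) = 0 \left(8 - 9\right) \left(\frac{7}{3} - 375\right) = 0 \left(-1\right) \left(- \frac{1118}{3}\right) = 0 \left(- \frac{1118}{3}\right) = 0$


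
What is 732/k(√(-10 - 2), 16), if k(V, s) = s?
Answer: 183/4 ≈ 45.750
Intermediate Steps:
732/k(√(-10 - 2), 16) = 732/16 = 732*(1/16) = 183/4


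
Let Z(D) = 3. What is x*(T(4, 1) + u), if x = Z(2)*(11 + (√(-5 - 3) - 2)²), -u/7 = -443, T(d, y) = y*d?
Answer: 65205 - 74520*I*√2 ≈ 65205.0 - 1.0539e+5*I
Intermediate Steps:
T(d, y) = d*y
u = 3101 (u = -7*(-443) = 3101)
x = 33 + 3*(-2 + 2*I*√2)² (x = 3*(11 + (√(-5 - 3) - 2)²) = 3*(11 + (√(-8) - 2)²) = 3*(11 + (2*I*√2 - 2)²) = 3*(11 + (-2 + 2*I*√2)²) = 33 + 3*(-2 + 2*I*√2)² ≈ 21.0 - 33.941*I)
x*(T(4, 1) + u) = (21 - 24*I*√2)*(4*1 + 3101) = (21 - 24*I*√2)*(4 + 3101) = (21 - 24*I*√2)*3105 = 65205 - 74520*I*√2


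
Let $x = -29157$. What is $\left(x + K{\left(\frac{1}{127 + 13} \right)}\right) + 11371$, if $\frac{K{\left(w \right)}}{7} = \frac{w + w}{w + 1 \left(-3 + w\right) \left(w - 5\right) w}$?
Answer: $- \frac{5557512666}{312481} \approx -17785.0$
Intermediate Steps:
$K{\left(w \right)} = \frac{14 w}{w + w \left(-5 + w\right) \left(-3 + w\right)}$ ($K{\left(w \right)} = 7 \frac{w + w}{w + 1 \left(-3 + w\right) \left(w - 5\right) w} = 7 \frac{2 w}{w + 1 \left(-3 + w\right) \left(-5 + w\right) w} = 7 \frac{2 w}{w + 1 \left(-5 + w\right) \left(-3 + w\right) w} = 7 \frac{2 w}{w + \left(-5 + w\right) \left(-3 + w\right) w} = 7 \frac{2 w}{w + w \left(-5 + w\right) \left(-3 + w\right)} = \frac{14 w}{w + w \left(-5 + w\right) \left(-3 + w\right)}$)
$\left(x + K{\left(\frac{1}{127 + 13} \right)}\right) + 11371 = \left(-29157 + \frac{14}{16 + \left(\frac{1}{127 + 13}\right)^{2} - \frac{8}{127 + 13}}\right) + 11371 = \left(-29157 + \frac{14}{16 + \left(\frac{1}{140}\right)^{2} - \frac{8}{140}}\right) + 11371 = \left(-29157 + \frac{14}{16 + \left(\frac{1}{140}\right)^{2} - \frac{2}{35}}\right) + 11371 = \left(-29157 + \frac{14}{16 + \frac{1}{19600} - \frac{2}{35}}\right) + 11371 = \left(-29157 + \frac{14}{\frac{312481}{19600}}\right) + 11371 = \left(-29157 + 14 \cdot \frac{19600}{312481}\right) + 11371 = \left(-29157 + \frac{274400}{312481}\right) + 11371 = - \frac{9110734117}{312481} + 11371 = - \frac{5557512666}{312481}$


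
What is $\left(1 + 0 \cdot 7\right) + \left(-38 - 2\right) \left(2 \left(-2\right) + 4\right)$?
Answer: $1$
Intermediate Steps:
$\left(1 + 0 \cdot 7\right) + \left(-38 - 2\right) \left(2 \left(-2\right) + 4\right) = \left(1 + 0\right) + \left(-38 - 2\right) \left(-4 + 4\right) = 1 - 0 = 1 + 0 = 1$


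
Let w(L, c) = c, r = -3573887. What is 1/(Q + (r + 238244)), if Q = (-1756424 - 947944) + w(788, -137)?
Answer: -1/6040148 ≈ -1.6556e-7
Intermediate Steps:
Q = -2704505 (Q = (-1756424 - 947944) - 137 = -2704368 - 137 = -2704505)
1/(Q + (r + 238244)) = 1/(-2704505 + (-3573887 + 238244)) = 1/(-2704505 - 3335643) = 1/(-6040148) = -1/6040148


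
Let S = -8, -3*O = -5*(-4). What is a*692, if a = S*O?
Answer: 110720/3 ≈ 36907.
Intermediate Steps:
O = -20/3 (O = -(-5)*(-4)/3 = -1/3*20 = -20/3 ≈ -6.6667)
a = 160/3 (a = -8*(-20/3) = 160/3 ≈ 53.333)
a*692 = (160/3)*692 = 110720/3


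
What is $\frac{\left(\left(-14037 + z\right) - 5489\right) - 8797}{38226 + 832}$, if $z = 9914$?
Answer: $- \frac{18409}{39058} \approx -0.47132$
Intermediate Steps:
$\frac{\left(\left(-14037 + z\right) - 5489\right) - 8797}{38226 + 832} = \frac{\left(\left(-14037 + 9914\right) - 5489\right) - 8797}{38226 + 832} = \frac{\left(-4123 - 5489\right) - 8797}{39058} = \left(-9612 - 8797\right) \frac{1}{39058} = \left(-18409\right) \frac{1}{39058} = - \frac{18409}{39058}$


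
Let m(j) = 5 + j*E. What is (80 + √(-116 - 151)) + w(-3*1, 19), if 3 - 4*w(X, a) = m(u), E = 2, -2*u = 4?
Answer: 161/2 + I*√267 ≈ 80.5 + 16.34*I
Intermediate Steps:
u = -2 (u = -½*4 = -2)
m(j) = 5 + 2*j (m(j) = 5 + j*2 = 5 + 2*j)
w(X, a) = ½ (w(X, a) = ¾ - (5 + 2*(-2))/4 = ¾ - (5 - 4)/4 = ¾ - ¼*1 = ¾ - ¼ = ½)
(80 + √(-116 - 151)) + w(-3*1, 19) = (80 + √(-116 - 151)) + ½ = (80 + √(-267)) + ½ = (80 + I*√267) + ½ = 161/2 + I*√267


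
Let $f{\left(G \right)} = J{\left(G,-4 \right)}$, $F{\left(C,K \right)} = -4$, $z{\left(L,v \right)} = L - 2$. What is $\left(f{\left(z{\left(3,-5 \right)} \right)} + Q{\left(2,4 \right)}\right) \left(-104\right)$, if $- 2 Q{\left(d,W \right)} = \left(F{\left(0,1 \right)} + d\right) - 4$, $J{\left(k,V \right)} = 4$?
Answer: $-728$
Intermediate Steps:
$z{\left(L,v \right)} = -2 + L$ ($z{\left(L,v \right)} = L - 2 = -2 + L$)
$Q{\left(d,W \right)} = 4 - \frac{d}{2}$ ($Q{\left(d,W \right)} = - \frac{\left(-4 + d\right) - 4}{2} = - \frac{-8 + d}{2} = 4 - \frac{d}{2}$)
$f{\left(G \right)} = 4$
$\left(f{\left(z{\left(3,-5 \right)} \right)} + Q{\left(2,4 \right)}\right) \left(-104\right) = \left(4 + \left(4 - 1\right)\right) \left(-104\right) = \left(4 + 3\right) \left(-104\right) = 7 \left(-104\right) = -728$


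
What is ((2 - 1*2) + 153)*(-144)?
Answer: -22032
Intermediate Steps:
((2 - 1*2) + 153)*(-144) = ((2 - 2) + 153)*(-144) = (0 + 153)*(-144) = 153*(-144) = -22032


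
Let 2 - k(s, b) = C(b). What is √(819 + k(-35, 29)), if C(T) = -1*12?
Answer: 7*√17 ≈ 28.862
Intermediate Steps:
C(T) = -12
k(s, b) = 14 (k(s, b) = 2 - 1*(-12) = 2 + 12 = 14)
√(819 + k(-35, 29)) = √(819 + 14) = √833 = 7*√17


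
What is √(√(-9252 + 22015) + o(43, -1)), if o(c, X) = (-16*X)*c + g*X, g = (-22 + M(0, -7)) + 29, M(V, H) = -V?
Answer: √(681 + √12763) ≈ 28.178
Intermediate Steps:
g = 7 (g = (-22 - 1*0) + 29 = (-22 + 0) + 29 = -22 + 29 = 7)
o(c, X) = 7*X - 16*X*c (o(c, X) = (-16*X)*c + 7*X = -16*X*c + 7*X = 7*X - 16*X*c)
√(√(-9252 + 22015) + o(43, -1)) = √(√(-9252 + 22015) - (7 - 16*43)) = √(√12763 - (7 - 688)) = √(√12763 - 1*(-681)) = √(√12763 + 681) = √(681 + √12763)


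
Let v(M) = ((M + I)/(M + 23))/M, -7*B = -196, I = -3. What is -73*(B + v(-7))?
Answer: -114829/56 ≈ -2050.5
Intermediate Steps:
B = 28 (B = -⅐*(-196) = 28)
v(M) = (-3 + M)/(M*(23 + M)) (v(M) = ((M - 3)/(M + 23))/M = ((-3 + M)/(23 + M))/M = (-3 + M)/(M*(23 + M)))
-73*(B + v(-7)) = -73*(28 + (-3 - 7)/((-7)*(23 - 7))) = -73*(28 - ⅐*(-10)/16) = -73*(28 - ⅐*1/16*(-10)) = -73*(28 + 5/56) = -73*1573/56 = -114829/56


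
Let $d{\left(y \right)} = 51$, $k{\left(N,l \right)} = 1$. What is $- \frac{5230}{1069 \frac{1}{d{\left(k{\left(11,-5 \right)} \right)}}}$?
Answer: $- \frac{266730}{1069} \approx -249.51$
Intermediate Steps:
$- \frac{5230}{1069 \frac{1}{d{\left(k{\left(11,-5 \right)} \right)}}} = - \frac{5230}{1069 \cdot \frac{1}{51}} = - \frac{5230}{\frac{1069}{51}} = \left(-5230\right) \frac{51}{1069} = - \frac{266730}{1069}$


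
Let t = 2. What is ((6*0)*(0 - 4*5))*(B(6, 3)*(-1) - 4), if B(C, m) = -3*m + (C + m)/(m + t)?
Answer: 0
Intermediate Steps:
B(C, m) = -3*m + (C + m)/(2 + m) (B(C, m) = -3*m + (C + m)/(m + 2) = -3*m + (C + m)/(2 + m))
((6*0)*(0 - 4*5))*(B(6, 3)*(-1) - 4) = ((6*0)*(0 - 4*5))*(((6 - 5*3 - 3*3²)/(2 + 3))*(-1) - 4) = (0*(0 - 20))*(((6 - 15 - 3*9)/5)*(-1) - 4) = (0*(-20))*(((6 - 15 - 27)/5)*(-1) - 4) = 0*(((⅕)*(-36))*(-1) - 4) = 0*(-36/5*(-1) - 4) = 0*(36/5 - 4) = 0*(16/5) = 0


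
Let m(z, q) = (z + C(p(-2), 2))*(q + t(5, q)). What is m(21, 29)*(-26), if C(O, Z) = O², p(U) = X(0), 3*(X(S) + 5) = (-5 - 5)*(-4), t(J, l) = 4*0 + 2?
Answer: -656084/9 ≈ -72898.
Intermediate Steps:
t(J, l) = 2 (t(J, l) = 0 + 2 = 2)
X(S) = 25/3 (X(S) = -5 + ((-5 - 5)*(-4))/3 = -5 + (-10*(-4))/3 = -5 + (⅓)*40 = -5 + 40/3 = 25/3)
p(U) = 25/3
m(z, q) = (2 + q)*(625/9 + z) (m(z, q) = (z + (25/3)²)*(q + 2) = (z + 625/9)*(2 + q) = (625/9 + z)*(2 + q) = (2 + q)*(625/9 + z))
m(21, 29)*(-26) = (1250/9 + 2*21 + (625/9)*29 + 29*21)*(-26) = (1250/9 + 42 + 18125/9 + 609)*(-26) = (25234/9)*(-26) = -656084/9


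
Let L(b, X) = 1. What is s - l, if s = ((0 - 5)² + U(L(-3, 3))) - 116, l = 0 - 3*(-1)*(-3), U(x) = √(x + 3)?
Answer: -80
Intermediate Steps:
U(x) = √(3 + x)
l = -9 (l = 0 + 3*(-3) = 0 - 9 = -9)
s = -89 (s = ((0 - 5)² + √(3 + 1)) - 116 = ((-5)² + √4) - 116 = (25 + 2) - 116 = 27 - 116 = -89)
s - l = -89 - 1*(-9) = -89 + 9 = -80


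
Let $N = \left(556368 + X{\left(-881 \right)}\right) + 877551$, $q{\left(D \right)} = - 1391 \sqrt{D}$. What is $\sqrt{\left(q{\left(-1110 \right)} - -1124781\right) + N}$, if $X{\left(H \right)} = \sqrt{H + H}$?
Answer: $\sqrt{2558700 + i \sqrt{1762} - 1391 i \sqrt{1110}} \approx 1599.7 - 14.47 i$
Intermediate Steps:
$X{\left(H \right)} = \sqrt{2} \sqrt{H}$ ($X{\left(H \right)} = \sqrt{2 H} = \sqrt{2} \sqrt{H}$)
$N = 1433919 + i \sqrt{1762}$ ($N = \left(556368 + \sqrt{2} \sqrt{-881}\right) + 877551 = \left(556368 + \sqrt{2} i \sqrt{881}\right) + 877551 = \left(556368 + i \sqrt{1762}\right) + 877551 = 1433919 + i \sqrt{1762} \approx 1.4339 \cdot 10^{6} + 41.976 i$)
$\sqrt{\left(q{\left(-1110 \right)} - -1124781\right) + N} = \sqrt{\left(- 1391 \sqrt{-1110} - -1124781\right) + \left(1433919 + i \sqrt{1762}\right)} = \sqrt{\left(- 1391 i \sqrt{1110} + 1124781\right) + \left(1433919 + i \sqrt{1762}\right)} = \sqrt{\left(1124781 - 1391 i \sqrt{1110}\right) + \left(1433919 + i \sqrt{1762}\right)} = \sqrt{2558700 + i \sqrt{1762} - 1391 i \sqrt{1110}}$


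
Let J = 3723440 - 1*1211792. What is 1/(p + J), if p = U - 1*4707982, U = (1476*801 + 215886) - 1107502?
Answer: -1/1905674 ≈ -5.2475e-7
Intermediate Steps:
U = 290660 (U = (1182276 + 215886) - 1107502 = 1398162 - 1107502 = 290660)
p = -4417322 (p = 290660 - 1*4707982 = 290660 - 4707982 = -4417322)
J = 2511648 (J = 3723440 - 1211792 = 2511648)
1/(p + J) = 1/(-4417322 + 2511648) = 1/(-1905674) = -1/1905674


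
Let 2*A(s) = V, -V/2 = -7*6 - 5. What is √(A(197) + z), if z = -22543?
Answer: 4*I*√1406 ≈ 149.99*I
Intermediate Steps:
V = 94 (V = -2*(-7*6 - 5) = -2*(-42 - 5) = -2*(-47) = 94)
A(s) = 47 (A(s) = (½)*94 = 47)
√(A(197) + z) = √(47 - 22543) = √(-22496) = 4*I*√1406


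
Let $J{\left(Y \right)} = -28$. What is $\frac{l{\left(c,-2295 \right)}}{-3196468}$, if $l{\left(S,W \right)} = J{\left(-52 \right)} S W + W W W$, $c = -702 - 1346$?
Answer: $\frac{12219426855}{3196468} \approx 3822.8$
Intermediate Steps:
$c = -2048$
$l{\left(S,W \right)} = W^{3} - 28 S W$ ($l{\left(S,W \right)} = - 28 S W + W W W = - 28 S W + W^{2} W = - 28 S W + W^{3} = W^{3} - 28 S W$)
$\frac{l{\left(c,-2295 \right)}}{-3196468} = \frac{\left(-2295\right) \left(\left(-2295\right)^{2} - -57344\right)}{-3196468} = - 2295 \left(5267025 + 57344\right) \left(- \frac{1}{3196468}\right) = \left(-2295\right) 5324369 \left(- \frac{1}{3196468}\right) = \left(-12219426855\right) \left(- \frac{1}{3196468}\right) = \frac{12219426855}{3196468}$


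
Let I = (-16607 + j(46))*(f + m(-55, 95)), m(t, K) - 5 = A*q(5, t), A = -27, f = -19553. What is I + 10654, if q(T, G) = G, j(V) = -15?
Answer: 300253840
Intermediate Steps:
m(t, K) = 5 - 27*t
I = 300243186 (I = (-16607 - 15)*(-19553 + (5 - 27*(-55))) = -16622*(-19553 + (5 + 1485)) = -16622*(-19553 + 1490) = -16622*(-18063) = 300243186)
I + 10654 = 300243186 + 10654 = 300253840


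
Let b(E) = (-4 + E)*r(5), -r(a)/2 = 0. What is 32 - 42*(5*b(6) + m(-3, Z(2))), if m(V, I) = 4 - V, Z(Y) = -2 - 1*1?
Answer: -262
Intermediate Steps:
r(a) = 0 (r(a) = -2*0 = 0)
b(E) = 0 (b(E) = (-4 + E)*0 = 0)
Z(Y) = -3 (Z(Y) = -2 - 1 = -3)
32 - 42*(5*b(6) + m(-3, Z(2))) = 32 - 42*(5*0 + (4 - 1*(-3))) = 32 - 42*(0 + (4 + 3)) = 32 - 42*(0 + 7) = 32 - 42*7 = 32 - 294 = -262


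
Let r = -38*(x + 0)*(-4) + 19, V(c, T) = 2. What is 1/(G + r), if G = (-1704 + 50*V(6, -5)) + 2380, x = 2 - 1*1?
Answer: 1/947 ≈ 0.0010560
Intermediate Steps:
x = 1 (x = 2 - 1 = 1)
r = 171 (r = -38*(1 + 0)*(-4) + 19 = -38*(-4) + 19 = 152 + 19 = 171)
G = 776 (G = (-1704 + 50*2) + 2380 = (-1704 + 100) + 2380 = -1604 + 2380 = 776)
1/(G + r) = 1/(776 + 171) = 1/947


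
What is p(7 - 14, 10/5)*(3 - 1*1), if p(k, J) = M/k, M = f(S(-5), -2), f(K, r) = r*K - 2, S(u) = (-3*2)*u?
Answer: 124/7 ≈ 17.714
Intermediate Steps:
S(u) = -6*u
f(K, r) = -2 + K*r (f(K, r) = K*r - 2 = -2 + K*r)
M = -62 (M = -2 - 6*(-5)*(-2) = -2 + 30*(-2) = -2 - 60 = -62)
p(k, J) = -62/k
p(7 - 14, 10/5)*(3 - 1*1) = (-62/(7 - 14))*(3 - 1*1) = (-62/(-7))*(3 - 1) = -62*(-⅐)*2 = (62/7)*2 = 124/7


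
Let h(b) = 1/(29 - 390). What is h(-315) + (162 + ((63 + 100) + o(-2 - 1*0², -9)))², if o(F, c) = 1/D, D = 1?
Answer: 38365635/361 ≈ 1.0628e+5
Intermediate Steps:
h(b) = -1/361 (h(b) = 1/(-361) = -1/361)
o(F, c) = 1 (o(F, c) = 1/1 = 1)
h(-315) + (162 + ((63 + 100) + o(-2 - 1*0², -9)))² = -1/361 + (162 + ((63 + 100) + 1))² = -1/361 + (162 + (163 + 1))² = -1/361 + (162 + 164)² = -1/361 + 326² = -1/361 + 106276 = 38365635/361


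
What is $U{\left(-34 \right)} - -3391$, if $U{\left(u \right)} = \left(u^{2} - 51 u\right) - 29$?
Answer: $6252$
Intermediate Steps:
$U{\left(u \right)} = -29 + u^{2} - 51 u$
$U{\left(-34 \right)} - -3391 = \left(-29 + \left(-34\right)^{2} - -1734\right) - -3391 = \left(-29 + 1156 + 1734\right) + 3391 = 2861 + 3391 = 6252$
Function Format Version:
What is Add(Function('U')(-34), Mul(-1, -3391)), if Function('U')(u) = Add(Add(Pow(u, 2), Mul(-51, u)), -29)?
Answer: 6252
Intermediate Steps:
Function('U')(u) = Add(-29, Pow(u, 2), Mul(-51, u))
Add(Function('U')(-34), Mul(-1, -3391)) = Add(Add(-29, Pow(-34, 2), Mul(-51, -34)), Mul(-1, -3391)) = Add(Add(-29, 1156, 1734), 3391) = Add(2861, 3391) = 6252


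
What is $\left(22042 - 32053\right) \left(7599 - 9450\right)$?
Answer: $18530361$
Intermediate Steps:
$\left(22042 - 32053\right) \left(7599 - 9450\right) = \left(-10011\right) \left(-1851\right) = 18530361$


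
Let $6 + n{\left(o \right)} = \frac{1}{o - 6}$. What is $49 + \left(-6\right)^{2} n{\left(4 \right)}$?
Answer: $-185$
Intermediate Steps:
$n{\left(o \right)} = -6 + \frac{1}{-6 + o}$ ($n{\left(o \right)} = -6 + \frac{1}{o - 6} = -6 + \frac{1}{-6 + o}$)
$49 + \left(-6\right)^{2} n{\left(4 \right)} = 49 + \left(-6\right)^{2} \frac{37 - 24}{-6 + 4} = 49 + 36 \frac{37 - 24}{-2} = 49 + 36 \left(\left(- \frac{1}{2}\right) 13\right) = 49 + 36 \left(- \frac{13}{2}\right) = 49 - 234 = -185$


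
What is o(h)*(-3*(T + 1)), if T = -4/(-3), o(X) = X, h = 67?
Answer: -469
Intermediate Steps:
T = 4/3 (T = -4*(-⅓) = 4/3 ≈ 1.3333)
o(h)*(-3*(T + 1)) = 67*(-3*(4/3 + 1)) = 67*(-3*7/3) = 67*(-7) = -469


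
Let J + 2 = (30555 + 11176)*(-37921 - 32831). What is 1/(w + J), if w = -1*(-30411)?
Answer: -1/2952521303 ≈ -3.3869e-10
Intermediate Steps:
w = 30411
J = -2952551714 (J = -2 + (30555 + 11176)*(-37921 - 32831) = -2 + 41731*(-70752) = -2 - 2952551712 = -2952551714)
1/(w + J) = 1/(30411 - 2952551714) = 1/(-2952521303) = -1/2952521303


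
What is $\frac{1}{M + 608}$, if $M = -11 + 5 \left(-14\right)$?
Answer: $\frac{1}{527} \approx 0.0018975$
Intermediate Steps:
$M = -81$ ($M = -11 - 70 = -81$)
$\frac{1}{M + 608} = \frac{1}{-81 + 608} = \frac{1}{527}$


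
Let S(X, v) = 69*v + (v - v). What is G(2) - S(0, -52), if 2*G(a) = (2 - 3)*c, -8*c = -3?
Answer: 57405/16 ≈ 3587.8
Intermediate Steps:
c = 3/8 (c = -⅛*(-3) = 3/8 ≈ 0.37500)
S(X, v) = 69*v (S(X, v) = 69*v + 0 = 69*v)
G(a) = -3/16 (G(a) = ((2 - 3)*(3/8))/2 = (-1*3/8)/2 = (½)*(-3/8) = -3/16)
G(2) - S(0, -52) = -3/16 - 69*(-52) = -3/16 - 1*(-3588) = -3/16 + 3588 = 57405/16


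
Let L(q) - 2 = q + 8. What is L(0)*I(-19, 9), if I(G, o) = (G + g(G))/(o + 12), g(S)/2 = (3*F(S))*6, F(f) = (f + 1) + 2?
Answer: -850/3 ≈ -283.33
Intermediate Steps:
L(q) = 10 + q (L(q) = 2 + (q + 8) = 2 + (8 + q) = 10 + q)
F(f) = 3 + f (F(f) = (1 + f) + 2 = 3 + f)
g(S) = 108 + 36*S (g(S) = 2*((3*(3 + S))*6) = 2*((9 + 3*S)*6) = 2*(54 + 18*S) = 108 + 36*S)
I(G, o) = (108 + 37*G)/(12 + o) (I(G, o) = (G + (108 + 36*G))/(o + 12) = (108 + 37*G)/(12 + o))
L(0)*I(-19, 9) = (10 + 0)*((108 + 37*(-19))/(12 + 9)) = 10*((108 - 703)/21) = 10*((1/21)*(-595)) = 10*(-85/3) = -850/3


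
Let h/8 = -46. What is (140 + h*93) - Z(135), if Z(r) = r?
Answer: -34219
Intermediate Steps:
h = -368 (h = 8*(-46) = -368)
(140 + h*93) - Z(135) = (140 - 368*93) - 1*135 = (140 - 34224) - 135 = -34084 - 135 = -34219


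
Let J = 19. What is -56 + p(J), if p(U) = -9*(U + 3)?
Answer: -254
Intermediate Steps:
p(U) = -27 - 9*U (p(U) = -9*(3 + U) = -27 - 9*U)
-56 + p(J) = -56 + (-27 - 9*19) = -56 + (-27 - 171) = -56 - 198 = -254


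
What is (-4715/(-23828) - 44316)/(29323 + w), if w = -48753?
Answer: 45911171/20129480 ≈ 2.2808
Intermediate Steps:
(-4715/(-23828) - 44316)/(29323 + w) = (-4715/(-23828) - 44316)/(29323 - 48753) = (-4715*(-1/23828) - 44316)/(-19430) = (205/1036 - 44316)*(-1/19430) = -45911171/1036*(-1/19430) = 45911171/20129480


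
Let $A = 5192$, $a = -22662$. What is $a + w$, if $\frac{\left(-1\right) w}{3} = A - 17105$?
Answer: $13077$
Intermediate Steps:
$w = 35739$ ($w = - 3 \left(5192 - 17105\right) = \left(-3\right) \left(-11913\right) = 35739$)
$a + w = -22662 + 35739 = 13077$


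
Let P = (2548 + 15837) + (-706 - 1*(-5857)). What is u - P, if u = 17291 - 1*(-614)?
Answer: -5631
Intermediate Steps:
P = 23536 (P = 18385 + (-706 + 5857) = 18385 + 5151 = 23536)
u = 17905 (u = 17291 + 614 = 17905)
u - P = 17905 - 1*23536 = 17905 - 23536 = -5631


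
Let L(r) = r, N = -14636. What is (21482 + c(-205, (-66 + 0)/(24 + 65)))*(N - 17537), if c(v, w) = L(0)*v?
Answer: -691140386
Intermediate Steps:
c(v, w) = 0 (c(v, w) = 0*v = 0)
(21482 + c(-205, (-66 + 0)/(24 + 65)))*(N - 17537) = (21482 + 0)*(-14636 - 17537) = 21482*(-32173) = -691140386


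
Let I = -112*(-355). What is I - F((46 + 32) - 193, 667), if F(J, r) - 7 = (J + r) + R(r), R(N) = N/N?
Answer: 39200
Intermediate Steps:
R(N) = 1
F(J, r) = 8 + J + r (F(J, r) = 7 + ((J + r) + 1) = 7 + (1 + J + r) = 8 + J + r)
I = 39760
I - F((46 + 32) - 193, 667) = 39760 - (8 + ((46 + 32) - 193) + 667) = 39760 - (8 + (78 - 193) + 667) = 39760 - (8 - 115 + 667) = 39760 - 1*560 = 39760 - 560 = 39200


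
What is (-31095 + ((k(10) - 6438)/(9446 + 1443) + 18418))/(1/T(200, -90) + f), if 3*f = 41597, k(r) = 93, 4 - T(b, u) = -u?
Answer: -35615919084/38953644371 ≈ -0.91432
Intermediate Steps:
T(b, u) = 4 + u (T(b, u) = 4 - (-1)*u = 4 + u)
f = 41597/3 (f = (1/3)*41597 = 41597/3 ≈ 13866.)
(-31095 + ((k(10) - 6438)/(9446 + 1443) + 18418))/(1/T(200, -90) + f) = (-31095 + ((93 - 6438)/(9446 + 1443) + 18418))/(1/(4 - 90) + 41597/3) = (-31095 + (-6345/10889 + 18418))/(1/(-86) + 41597/3) = (-31095 + (-6345*1/10889 + 18418))/(-1/86 + 41597/3) = (-31095 + (-6345/10889 + 18418))/(3577339/258) = (-31095 + 200547257/10889)*(258/3577339) = -138046198/10889*258/3577339 = -35615919084/38953644371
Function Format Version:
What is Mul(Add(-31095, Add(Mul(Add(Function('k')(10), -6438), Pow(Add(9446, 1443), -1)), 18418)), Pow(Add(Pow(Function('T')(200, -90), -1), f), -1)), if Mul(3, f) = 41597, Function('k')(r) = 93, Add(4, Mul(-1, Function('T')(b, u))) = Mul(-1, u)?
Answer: Rational(-35615919084, 38953644371) ≈ -0.91432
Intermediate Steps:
Function('T')(b, u) = Add(4, u) (Function('T')(b, u) = Add(4, Mul(-1, Mul(-1, u))) = Add(4, u))
f = Rational(41597, 3) (f = Mul(Rational(1, 3), 41597) = Rational(41597, 3) ≈ 13866.)
Mul(Add(-31095, Add(Mul(Add(Function('k')(10), -6438), Pow(Add(9446, 1443), -1)), 18418)), Pow(Add(Pow(Function('T')(200, -90), -1), f), -1)) = Mul(Add(-31095, Add(Mul(Add(93, -6438), Pow(Add(9446, 1443), -1)), 18418)), Pow(Add(Pow(Add(4, -90), -1), Rational(41597, 3)), -1)) = Mul(Add(-31095, Add(Mul(-6345, Pow(10889, -1)), 18418)), Pow(Add(Pow(-86, -1), Rational(41597, 3)), -1)) = Mul(Add(-31095, Add(Mul(-6345, Rational(1, 10889)), 18418)), Pow(Add(Rational(-1, 86), Rational(41597, 3)), -1)) = Mul(Add(-31095, Add(Rational(-6345, 10889), 18418)), Pow(Rational(3577339, 258), -1)) = Mul(Add(-31095, Rational(200547257, 10889)), Rational(258, 3577339)) = Mul(Rational(-138046198, 10889), Rational(258, 3577339)) = Rational(-35615919084, 38953644371)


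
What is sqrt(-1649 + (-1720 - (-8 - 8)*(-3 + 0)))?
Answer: I*sqrt(3417) ≈ 58.455*I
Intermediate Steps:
sqrt(-1649 + (-1720 - (-8 - 8)*(-3 + 0))) = sqrt(-1649 + (-1720 - (-16)*(-3))) = sqrt(-1649 + (-1720 - 1*48)) = sqrt(-1649 + (-1720 - 48)) = sqrt(-1649 - 1768) = sqrt(-3417) = I*sqrt(3417)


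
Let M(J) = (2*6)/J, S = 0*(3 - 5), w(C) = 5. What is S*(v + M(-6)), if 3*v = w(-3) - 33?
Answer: 0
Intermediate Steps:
S = 0 (S = 0*(-2) = 0)
v = -28/3 (v = (5 - 33)/3 = (⅓)*(-28) = -28/3 ≈ -9.3333)
M(J) = 12/J
S*(v + M(-6)) = 0*(-28/3 + 12/(-6)) = 0*(-28/3 + 12*(-⅙)) = 0*(-28/3 - 2) = 0*(-34/3) = 0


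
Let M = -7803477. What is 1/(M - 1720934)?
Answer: -1/9524411 ≈ -1.0499e-7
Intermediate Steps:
1/(M - 1720934) = 1/(-7803477 - 1720934) = 1/(-9524411) = -1/9524411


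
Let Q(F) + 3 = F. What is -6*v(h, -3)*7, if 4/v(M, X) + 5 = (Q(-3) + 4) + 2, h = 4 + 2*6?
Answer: 168/5 ≈ 33.600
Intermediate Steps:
h = 16 (h = 4 + 12 = 16)
Q(F) = -3 + F
v(M, X) = -4/5 (v(M, X) = 4/(-5 + (((-3 - 3) + 4) + 2)) = 4/(-5 + ((-6 + 4) + 2)) = 4/(-5 + (-2 + 2)) = 4/(-5 + 0) = 4/(-5) = 4*(-1/5) = -4/5)
-6*v(h, -3)*7 = -6*(-4/5)*7 = (24/5)*7 = 168/5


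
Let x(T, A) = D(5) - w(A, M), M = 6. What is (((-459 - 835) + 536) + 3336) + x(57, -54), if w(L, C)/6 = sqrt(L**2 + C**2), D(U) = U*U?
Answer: 2603 - 36*sqrt(82) ≈ 2277.0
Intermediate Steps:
D(U) = U**2
w(L, C) = 6*sqrt(C**2 + L**2) (w(L, C) = 6*sqrt(L**2 + C**2) = 6*sqrt(C**2 + L**2))
x(T, A) = 25 - 6*sqrt(36 + A**2) (x(T, A) = 5**2 - 6*sqrt(6**2 + A**2) = 25 - 6*sqrt(36 + A**2))
(((-459 - 835) + 536) + 3336) + x(57, -54) = (((-459 - 835) + 536) + 3336) + (25 - 6*sqrt(36 + (-54)**2)) = ((-1294 + 536) + 3336) + (25 - 6*sqrt(36 + 2916)) = (-758 + 3336) + (25 - 36*sqrt(82)) = 2578 + (25 - 36*sqrt(82)) = 2603 - 36*sqrt(82)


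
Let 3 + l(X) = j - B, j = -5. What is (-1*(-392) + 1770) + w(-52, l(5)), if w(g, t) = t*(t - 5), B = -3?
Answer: 2212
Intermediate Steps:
l(X) = -5 (l(X) = -3 + (-5 - 1*(-3)) = -3 + (-5 + 3) = -3 - 2 = -5)
w(g, t) = t*(-5 + t)
(-1*(-392) + 1770) + w(-52, l(5)) = (-1*(-392) + 1770) - 5*(-5 - 5) = (392 + 1770) - 5*(-10) = 2162 + 50 = 2212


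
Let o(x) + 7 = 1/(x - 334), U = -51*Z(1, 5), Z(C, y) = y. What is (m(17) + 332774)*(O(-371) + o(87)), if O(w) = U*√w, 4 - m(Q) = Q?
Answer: -44282810/19 - 84854055*I*√371 ≈ -2.3307e+6 - 1.6344e+9*I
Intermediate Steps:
m(Q) = 4 - Q
U = -255 (U = -51*5 = -255)
o(x) = -7 + 1/(-334 + x) (o(x) = -7 + 1/(x - 334) = -7 + 1/(-334 + x))
O(w) = -255*√w
(m(17) + 332774)*(O(-371) + o(87)) = ((4 - 1*17) + 332774)*(-255*I*√371 + (2339 - 7*87)/(-334 + 87)) = ((4 - 17) + 332774)*(-255*I*√371 + (2339 - 609)/(-247)) = (-13 + 332774)*(-255*I*√371 - 1/247*1730) = 332761*(-255*I*√371 - 1730/247) = 332761*(-1730/247 - 255*I*√371) = -44282810/19 - 84854055*I*√371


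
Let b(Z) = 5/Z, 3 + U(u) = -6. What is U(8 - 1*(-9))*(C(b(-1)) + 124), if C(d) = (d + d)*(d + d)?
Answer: -2016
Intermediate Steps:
U(u) = -9 (U(u) = -3 - 6 = -9)
C(d) = 4*d² (C(d) = (2*d)*(2*d) = 4*d²)
U(8 - 1*(-9))*(C(b(-1)) + 124) = -9*(4*(5/(-1))² + 124) = -9*(4*(5*(-1))² + 124) = -9*(4*(-5)² + 124) = -9*(4*25 + 124) = -9*(100 + 124) = -9*224 = -2016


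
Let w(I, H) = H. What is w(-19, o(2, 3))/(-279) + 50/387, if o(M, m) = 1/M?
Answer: 1019/7998 ≈ 0.12741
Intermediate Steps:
o(M, m) = 1/M
w(-19, o(2, 3))/(-279) + 50/387 = 1/(2*(-279)) + 50/387 = (1/2)*(-1/279) + 50*(1/387) = -1/558 + 50/387 = 1019/7998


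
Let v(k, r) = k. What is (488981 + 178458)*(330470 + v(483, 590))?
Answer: 220890939367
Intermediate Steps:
(488981 + 178458)*(330470 + v(483, 590)) = (488981 + 178458)*(330470 + 483) = 667439*330953 = 220890939367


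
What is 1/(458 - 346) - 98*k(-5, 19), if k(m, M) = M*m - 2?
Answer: 1064673/112 ≈ 9506.0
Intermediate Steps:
k(m, M) = -2 + M*m
1/(458 - 346) - 98*k(-5, 19) = 1/(458 - 346) - 98*(-2 + 19*(-5)) = 1/112 - 98*(-2 - 95) = 1/112 - 98*(-97) = 1/112 + 9506 = 1064673/112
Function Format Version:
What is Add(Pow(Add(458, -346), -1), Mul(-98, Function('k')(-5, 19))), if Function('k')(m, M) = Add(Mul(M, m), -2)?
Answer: Rational(1064673, 112) ≈ 9506.0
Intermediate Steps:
Function('k')(m, M) = Add(-2, Mul(M, m))
Add(Pow(Add(458, -346), -1), Mul(-98, Function('k')(-5, 19))) = Add(Pow(Add(458, -346), -1), Mul(-98, Add(-2, Mul(19, -5)))) = Add(Pow(112, -1), Mul(-98, Add(-2, -95))) = Add(Rational(1, 112), Mul(-98, -97)) = Add(Rational(1, 112), 9506) = Rational(1064673, 112)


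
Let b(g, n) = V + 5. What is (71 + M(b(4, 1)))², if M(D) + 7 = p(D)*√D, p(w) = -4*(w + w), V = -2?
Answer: 5824 - 3072*√3 ≈ 503.14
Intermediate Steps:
p(w) = -8*w
b(g, n) = 3 (b(g, n) = -2 + 5 = 3)
M(D) = -7 - 8*D^(3/2) (M(D) = -7 + (-8*D)*√D = -7 - 8*D^(3/2))
(71 + M(b(4, 1)))² = (71 + (-7 - 24*√3))² = (64 - 24*√3)²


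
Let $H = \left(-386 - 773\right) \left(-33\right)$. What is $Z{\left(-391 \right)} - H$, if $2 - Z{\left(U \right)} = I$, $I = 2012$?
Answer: $-40257$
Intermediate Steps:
$H = 38247$ ($H = \left(-1159\right) \left(-33\right) = 38247$)
$Z{\left(U \right)} = -2010$ ($Z{\left(U \right)} = 2 - 2012 = -2010$)
$Z{\left(-391 \right)} - H = -2010 - 38247 = -40257$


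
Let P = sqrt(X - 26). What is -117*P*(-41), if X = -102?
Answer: 38376*I*sqrt(2) ≈ 54272.0*I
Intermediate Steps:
P = 8*I*sqrt(2) (P = sqrt(-102 - 26) = sqrt(-128) = 8*I*sqrt(2) ≈ 11.314*I)
-117*P*(-41) = -936*I*sqrt(2)*(-41) = 38376*I*sqrt(2)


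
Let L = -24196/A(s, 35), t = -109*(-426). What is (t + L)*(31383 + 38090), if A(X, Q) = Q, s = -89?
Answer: 111225856162/35 ≈ 3.1779e+9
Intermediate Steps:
t = 46434
L = -24196/35 ≈ -691.31
(t + L)*(31383 + 38090) = (46434 - 24196/35)*(31383 + 38090) = (1600994/35)*69473 = 111225856162/35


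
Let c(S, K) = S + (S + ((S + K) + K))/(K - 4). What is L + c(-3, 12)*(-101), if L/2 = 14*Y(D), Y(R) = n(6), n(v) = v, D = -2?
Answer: 975/4 ≈ 243.75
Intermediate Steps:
Y(R) = 6
c(S, K) = S + (2*K + 2*S)/(-4 + K) (c(S, K) = S + (S + ((K + S) + K))/(-4 + K) = S + (S + (S + 2*K))/(-4 + K) = S + (2*K + 2*S)/(-4 + K))
L = 168 (L = 2*(14*6) = 2*84 = 168)
L + c(-3, 12)*(-101) = 168 + ((-2*(-3) + 2*12 + 12*(-3))/(-4 + 12))*(-101) = 168 + ((6 + 24 - 36)/8)*(-101) = 168 + ((1/8)*(-6))*(-101) = 168 - 3/4*(-101) = 168 + 303/4 = 975/4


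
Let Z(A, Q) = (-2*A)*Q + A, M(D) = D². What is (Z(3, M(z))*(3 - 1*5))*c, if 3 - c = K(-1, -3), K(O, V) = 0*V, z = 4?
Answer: 558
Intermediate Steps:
Z(A, Q) = A - 2*A*Q (Z(A, Q) = -2*A*Q + A = A - 2*A*Q)
K(O, V) = 0
c = 3 (c = 3 - 1*0 = 3 + 0 = 3)
(Z(3, M(z))*(3 - 1*5))*c = ((3*(1 - 2*4²))*(3 - 1*5))*3 = ((3*(1 - 2*16))*(3 - 5))*3 = ((3*(1 - 32))*(-2))*3 = ((3*(-31))*(-2))*3 = -93*(-2)*3 = 186*3 = 558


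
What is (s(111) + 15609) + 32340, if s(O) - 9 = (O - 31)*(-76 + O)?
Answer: 50758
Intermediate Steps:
s(O) = 9 + (-76 + O)*(-31 + O) (s(O) = 9 + (O - 31)*(-76 + O) = 9 + (-31 + O)*(-76 + O) = 9 + (-76 + O)*(-31 + O))
(s(111) + 15609) + 32340 = ((2365 + 111**2 - 107*111) + 15609) + 32340 = ((2365 + 12321 - 11877) + 15609) + 32340 = (2809 + 15609) + 32340 = 18418 + 32340 = 50758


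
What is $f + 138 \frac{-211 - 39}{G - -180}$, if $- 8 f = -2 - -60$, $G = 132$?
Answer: $- \frac{6127}{52} \approx -117.83$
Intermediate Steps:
$f = - \frac{29}{4}$ ($f = - \frac{-2 - -60}{8} = - \frac{-2 + 60}{8} = \left(- \frac{1}{8}\right) 58 = - \frac{29}{4} \approx -7.25$)
$f + 138 \frac{-211 - 39}{G - -180} = - \frac{29}{4} + 138 \frac{-211 - 39}{132 - -180} = - \frac{29}{4} + 138 \left(- \frac{250}{132 + 180}\right) = - \frac{29}{4} + 138 \left(- \frac{250}{312}\right) = - \frac{29}{4} + 138 \left(\left(-250\right) \frac{1}{312}\right) = - \frac{29}{4} + 138 \left(- \frac{125}{156}\right) = - \frac{29}{4} - \frac{2875}{26} = - \frac{6127}{52}$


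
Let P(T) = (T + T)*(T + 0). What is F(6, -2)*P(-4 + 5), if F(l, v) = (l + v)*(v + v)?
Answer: -32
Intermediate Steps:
P(T) = 2*T² (P(T) = (2*T)*T = 2*T²)
F(l, v) = 2*v*(l + v) (F(l, v) = (l + v)*(2*v) = 2*v*(l + v))
F(6, -2)*P(-4 + 5) = (2*(-2)*(6 - 2))*(2*(-4 + 5)²) = (2*(-2)*4)*(2*1²) = -32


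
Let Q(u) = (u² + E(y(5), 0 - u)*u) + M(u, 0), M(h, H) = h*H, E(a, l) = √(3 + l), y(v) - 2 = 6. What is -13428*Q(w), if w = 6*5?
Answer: -12085200 - 1208520*I*√3 ≈ -1.2085e+7 - 2.0932e+6*I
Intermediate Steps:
y(v) = 8 (y(v) = 2 + 6 = 8)
w = 30
M(h, H) = H*h
Q(u) = u² + u*√(3 - u) (Q(u) = (u² + √(3 + (0 - u))*u) + 0*u = (u² + √(3 - u)*u) + 0 = (u² + u*√(3 - u)) + 0 = u² + u*√(3 - u))
-13428*Q(w) = -402840*(30 + √(3 - 1*30)) = -402840*(30 + √(3 - 30)) = -402840*(30 + √(-27)) = -402840*(30 + 3*I*√3) = -13428*(900 + 90*I*√3) = -12085200 - 1208520*I*√3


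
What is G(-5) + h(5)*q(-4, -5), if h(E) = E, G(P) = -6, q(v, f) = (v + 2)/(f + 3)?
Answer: -1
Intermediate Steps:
q(v, f) = (2 + v)/(3 + f)
G(-5) + h(5)*q(-4, -5) = -6 + 5*((2 - 4)/(3 - 5)) = -6 + 5*(-2/(-2)) = -6 + 5*(-½*(-2)) = -6 + 5*1 = -6 + 5 = -1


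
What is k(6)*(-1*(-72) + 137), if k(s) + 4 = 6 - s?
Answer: -836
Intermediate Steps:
k(s) = 2 - s (k(s) = -4 + (6 - s) = 2 - s)
k(6)*(-1*(-72) + 137) = (2 - 1*6)*(-1*(-72) + 137) = (2 - 6)*(72 + 137) = -4*209 = -836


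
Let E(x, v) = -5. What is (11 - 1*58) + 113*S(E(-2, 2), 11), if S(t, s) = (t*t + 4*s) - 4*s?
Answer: 2778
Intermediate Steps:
S(t, s) = t² (S(t, s) = (t² + 4*s) - 4*s = t²)
(11 - 1*58) + 113*S(E(-2, 2), 11) = (11 - 1*58) + 113*(-5)² = (11 - 58) + 113*25 = -47 + 2825 = 2778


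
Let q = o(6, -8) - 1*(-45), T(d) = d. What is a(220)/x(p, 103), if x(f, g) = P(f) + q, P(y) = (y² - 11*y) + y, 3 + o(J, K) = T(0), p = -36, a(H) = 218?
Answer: 109/849 ≈ 0.12839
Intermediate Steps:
o(J, K) = -3 (o(J, K) = -3 + 0 = -3)
P(y) = y² - 10*y
q = 42 (q = -3 - 1*(-45) = -3 + 45 = 42)
x(f, g) = 42 + f*(-10 + f) (x(f, g) = f*(-10 + f) + 42 = 42 + f*(-10 + f))
a(220)/x(p, 103) = 218/(42 - 36*(-10 - 36)) = 218/(42 - 36*(-46)) = 218/(42 + 1656) = 218/1698 = 218*(1/1698) = 109/849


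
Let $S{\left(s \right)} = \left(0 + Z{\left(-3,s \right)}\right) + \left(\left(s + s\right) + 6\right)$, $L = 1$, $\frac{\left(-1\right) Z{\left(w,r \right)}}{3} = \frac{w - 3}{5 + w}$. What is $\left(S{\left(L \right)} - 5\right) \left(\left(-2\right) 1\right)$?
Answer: $-24$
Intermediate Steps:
$Z{\left(w,r \right)} = - \frac{3 \left(-3 + w\right)}{5 + w}$ ($Z{\left(w,r \right)} = - 3 \frac{w - 3}{5 + w} = - 3 \frac{-3 + w}{5 + w} = - \frac{3 \left(-3 + w\right)}{5 + w}$)
$S{\left(s \right)} = 15 + 2 s$ ($S{\left(s \right)} = \left(0 + \frac{3 \left(3 - -3\right)}{5 - 3}\right) + \left(\left(s + s\right) + 6\right) = \left(0 + \frac{3 \left(3 + 3\right)}{2}\right) + \left(2 s + 6\right) = \left(0 + 3 \cdot \frac{1}{2} \cdot 6\right) + \left(6 + 2 s\right) = \left(0 + 9\right) + \left(6 + 2 s\right) = 9 + \left(6 + 2 s\right) = 15 + 2 s$)
$\left(S{\left(L \right)} - 5\right) \left(\left(-2\right) 1\right) = \left(\left(15 + 2 \cdot 1\right) - 5\right) \left(\left(-2\right) 1\right) = \left(\left(15 + 2\right) - 5\right) \left(-2\right) = \left(17 - 5\right) \left(-2\right) = 12 \left(-2\right) = -24$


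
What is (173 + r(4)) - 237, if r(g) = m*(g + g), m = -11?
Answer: -152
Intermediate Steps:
r(g) = -22*g (r(g) = -11*(g + g) = -22*g)
(173 + r(4)) - 237 = (173 - 22*4) - 237 = (173 - 88) - 237 = 85 - 237 = -152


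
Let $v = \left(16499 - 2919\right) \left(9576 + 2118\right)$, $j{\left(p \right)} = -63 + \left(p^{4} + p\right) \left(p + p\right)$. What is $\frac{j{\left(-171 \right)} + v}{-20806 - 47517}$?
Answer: $\frac{292263476763}{68323} \approx 4.2777 \cdot 10^{6}$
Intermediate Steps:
$j{\left(p \right)} = -63 + 2 p \left(p + p^{4}\right)$ ($j{\left(p \right)} = -63 + \left(p + p^{4}\right) 2 p = -63 + 2 p \left(p + p^{4}\right)$)
$v = 158804520$ ($v = 13580 \cdot 11694 = 158804520$)
$\frac{j{\left(-171 \right)} + v}{-20806 - 47517} = \frac{\left(-63 + 2 \left(-171\right)^{2} + 2 \left(-171\right)^{5}\right) + 158804520}{-20806 - 47517} = \frac{\left(-63 + 2 \cdot 29241 + 2 \left(-146211169851\right)\right) + 158804520}{-68323} = \left(\left(-63 + 58482 - 292422339702\right) + 158804520\right) \left(- \frac{1}{68323}\right) = \left(-292422281283 + 158804520\right) \left(- \frac{1}{68323}\right) = \left(-292263476763\right) \left(- \frac{1}{68323}\right) = \frac{292263476763}{68323}$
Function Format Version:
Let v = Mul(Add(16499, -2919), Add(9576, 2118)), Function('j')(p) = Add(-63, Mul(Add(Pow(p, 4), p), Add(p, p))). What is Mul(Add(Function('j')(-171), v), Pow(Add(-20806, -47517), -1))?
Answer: Rational(292263476763, 68323) ≈ 4.2777e+6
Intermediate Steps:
Function('j')(p) = Add(-63, Mul(2, p, Add(p, Pow(p, 4)))) (Function('j')(p) = Add(-63, Mul(Add(p, Pow(p, 4)), Mul(2, p))) = Add(-63, Mul(2, p, Add(p, Pow(p, 4)))))
v = 158804520 (v = Mul(13580, 11694) = 158804520)
Mul(Add(Function('j')(-171), v), Pow(Add(-20806, -47517), -1)) = Mul(Add(Add(-63, Mul(2, Pow(-171, 2)), Mul(2, Pow(-171, 5))), 158804520), Pow(Add(-20806, -47517), -1)) = Mul(Add(Add(-63, Mul(2, 29241), Mul(2, -146211169851)), 158804520), Pow(-68323, -1)) = Mul(Add(Add(-63, 58482, -292422339702), 158804520), Rational(-1, 68323)) = Mul(Add(-292422281283, 158804520), Rational(-1, 68323)) = Mul(-292263476763, Rational(-1, 68323)) = Rational(292263476763, 68323)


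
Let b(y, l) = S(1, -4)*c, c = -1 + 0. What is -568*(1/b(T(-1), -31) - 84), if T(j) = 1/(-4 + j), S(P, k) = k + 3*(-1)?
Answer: 333416/7 ≈ 47631.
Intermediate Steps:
S(P, k) = -3 + k (S(P, k) = k - 3 = -3 + k)
c = -1
b(y, l) = 7 (b(y, l) = (-3 - 4)*(-1) = -7*(-1) = 7)
-568*(1/b(T(-1), -31) - 84) = -568*(1/7 - 84) = -568*(⅐ - 84) = -568*(-587/7) = 333416/7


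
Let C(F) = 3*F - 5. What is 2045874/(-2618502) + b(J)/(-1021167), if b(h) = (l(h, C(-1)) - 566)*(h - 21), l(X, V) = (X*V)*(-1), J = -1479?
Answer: -2821414483831/148551546213 ≈ -18.993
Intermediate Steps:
C(F) = -5 + 3*F
l(X, V) = -V*X (l(X, V) = (V*X)*(-1) = -V*X)
b(h) = (-566 + 8*h)*(-21 + h) (b(h) = (-(-5 + 3*(-1))*h - 566)*(h - 21) = (-(-5 - 3)*h - 566)*(-21 + h) = (-1*(-8)*h - 566)*(-21 + h) = (8*h - 566)*(-21 + h) = (-566 + 8*h)*(-21 + h))
2045874/(-2618502) + b(J)/(-1021167) = 2045874/(-2618502) + (11886 - 734*(-1479) + 8*(-1479)²)/(-1021167) = 2045874*(-1/2618502) + (11886 + 1085586 + 8*2187441)*(-1/1021167) = -340979/436417 + (11886 + 1085586 + 17499528)*(-1/1021167) = -340979/436417 + 18597000*(-1/1021167) = -340979/436417 - 6199000/340389 = -2821414483831/148551546213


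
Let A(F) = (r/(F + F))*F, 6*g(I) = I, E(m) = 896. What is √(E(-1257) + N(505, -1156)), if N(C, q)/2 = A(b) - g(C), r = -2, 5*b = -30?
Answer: √6531/3 ≈ 26.938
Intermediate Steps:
b = -6 (b = (⅕)*(-30) = -6)
g(I) = I/6
A(F) = -1 (A(F) = (-2/(F + F))*F = (-2*1/(2*F))*F = (-1/F)*F = -1)
N(C, q) = -2 - C/3 (N(C, q) = 2*(-1 - C/6) = -2 - C/3)
√(E(-1257) + N(505, -1156)) = √(896 + (-2 - ⅓*505)) = √(896 + (-2 - 505/3)) = √(896 - 511/3) = √(2177/3) = √6531/3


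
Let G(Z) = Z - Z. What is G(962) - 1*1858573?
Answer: -1858573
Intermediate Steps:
G(Z) = 0
G(962) - 1*1858573 = 0 - 1*1858573 = 0 - 1858573 = -1858573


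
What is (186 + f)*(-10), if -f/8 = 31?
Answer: 620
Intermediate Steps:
f = -248 (f = -8*31 = -248)
(186 + f)*(-10) = (186 - 248)*(-10) = -62*(-10) = 620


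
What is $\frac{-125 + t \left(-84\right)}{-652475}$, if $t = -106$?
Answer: $- \frac{8779}{652475} \approx -0.013455$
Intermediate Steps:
$\frac{-125 + t \left(-84\right)}{-652475} = \frac{-125 - -8904}{-652475} = \left(-125 + 8904\right) \left(- \frac{1}{652475}\right) = 8779 \left(- \frac{1}{652475}\right) = - \frac{8779}{652475}$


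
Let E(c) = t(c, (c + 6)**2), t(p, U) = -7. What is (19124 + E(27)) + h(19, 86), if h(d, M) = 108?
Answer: 19225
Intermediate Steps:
E(c) = -7
(19124 + E(27)) + h(19, 86) = (19124 - 7) + 108 = 19117 + 108 = 19225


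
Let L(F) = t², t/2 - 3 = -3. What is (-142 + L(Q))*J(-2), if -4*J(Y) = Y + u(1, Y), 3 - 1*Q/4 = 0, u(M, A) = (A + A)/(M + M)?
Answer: -142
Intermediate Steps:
t = 0 (t = 6 + 2*(-3) = 6 - 6 = 0)
u(M, A) = A/M (u(M, A) = (2*A)/((2*M)) = (2*A)*(1/(2*M)) = A/M)
Q = 12 (Q = 12 - 4*0 = 12 + 0 = 12)
J(Y) = -Y/2 (J(Y) = -(Y + Y/1)/4 = -(Y + Y*1)/4 = -(Y + Y)/4 = -Y/2)
L(F) = 0 (L(F) = 0² = 0)
(-142 + L(Q))*J(-2) = (-142 + 0)*(-½*(-2)) = -142*1 = -142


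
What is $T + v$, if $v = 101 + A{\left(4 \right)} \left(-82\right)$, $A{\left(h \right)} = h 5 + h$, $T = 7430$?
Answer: $5563$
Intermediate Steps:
$A{\left(h \right)} = 6 h$ ($A{\left(h \right)} = 5 h + h = 6 h$)
$v = -1867$ ($v = 101 + 6 \cdot 4 \left(-82\right) = 101 + 24 \left(-82\right) = 101 - 1968 = -1867$)
$T + v = 7430 - 1867 = 5563$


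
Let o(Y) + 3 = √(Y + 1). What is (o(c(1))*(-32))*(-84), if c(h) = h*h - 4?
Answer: -8064 + 2688*I*√2 ≈ -8064.0 + 3801.4*I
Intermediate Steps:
c(h) = -4 + h² (c(h) = h² - 4 = -4 + h²)
o(Y) = -3 + √(1 + Y) (o(Y) = -3 + √(Y + 1) = -3 + √(1 + Y))
(o(c(1))*(-32))*(-84) = ((-3 + √(1 + (-4 + 1²)))*(-32))*(-84) = ((-3 + √(1 + (-4 + 1)))*(-32))*(-84) = ((-3 + √(1 - 3))*(-32))*(-84) = ((-3 + √(-2))*(-32))*(-84) = ((-3 + I*√2)*(-32))*(-84) = (96 - 32*I*√2)*(-84) = -8064 + 2688*I*√2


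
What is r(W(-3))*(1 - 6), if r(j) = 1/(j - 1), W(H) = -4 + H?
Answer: 5/8 ≈ 0.62500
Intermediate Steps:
r(j) = 1/(-1 + j)
r(W(-3))*(1 - 6) = (1 - 6)/(-1 + (-4 - 3)) = -5/(-1 - 7) = -5/(-8) = -⅛*(-5) = 5/8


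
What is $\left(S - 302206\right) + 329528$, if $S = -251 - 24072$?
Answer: $2999$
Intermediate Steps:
$S = -24323$ ($S = -251 - 24072 = -24323$)
$\left(S - 302206\right) + 329528 = \left(-24323 - 302206\right) + 329528 = -326529 + 329528 = 2999$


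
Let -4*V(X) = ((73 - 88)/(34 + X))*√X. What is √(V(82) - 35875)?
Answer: √(-482734000 + 435*√82)/116 ≈ 189.41*I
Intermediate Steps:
V(X) = 15*√X/(4*(34 + X)) (V(X) = -(73 - 88)/(34 + X)*√X/4 = -(-15/(34 + X))*√X/4 = -(-15)*√X/(4*(34 + X)) = 15*√X/(4*(34 + X)))
√(V(82) - 35875) = √(15*√82/(4*(34 + 82)) - 35875) = √((15/4)*√82/116 - 35875) = √((15/4)*√82*(1/116) - 35875) = √(15*√82/464 - 35875) = √(-35875 + 15*√82/464)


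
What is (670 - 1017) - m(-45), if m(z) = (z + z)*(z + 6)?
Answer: -3857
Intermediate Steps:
m(z) = 2*z*(6 + z) (m(z) = (2*z)*(6 + z) = 2*z*(6 + z))
(670 - 1017) - m(-45) = (670 - 1017) - 2*(-45)*(6 - 45) = -347 - 2*(-45)*(-39) = -347 - 1*3510 = -347 - 3510 = -3857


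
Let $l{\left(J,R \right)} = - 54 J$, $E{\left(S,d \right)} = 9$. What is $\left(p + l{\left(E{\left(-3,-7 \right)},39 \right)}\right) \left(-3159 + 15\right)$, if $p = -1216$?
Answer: $5351088$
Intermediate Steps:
$\left(p + l{\left(E{\left(-3,-7 \right)},39 \right)}\right) \left(-3159 + 15\right) = \left(-1216 - 486\right) \left(-3159 + 15\right) = \left(-1216 - 486\right) \left(-3144\right) = \left(-1702\right) \left(-3144\right) = 5351088$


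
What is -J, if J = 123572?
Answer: -123572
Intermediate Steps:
-J = -1*123572 = -123572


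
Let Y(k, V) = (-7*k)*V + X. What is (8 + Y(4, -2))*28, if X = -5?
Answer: 1652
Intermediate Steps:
Y(k, V) = -5 - 7*V*k (Y(k, V) = (-7*k)*V - 5 = -7*V*k - 5 = -5 - 7*V*k)
(8 + Y(4, -2))*28 = (8 + (-5 - 7*(-2)*4))*28 = (8 + (-5 + 56))*28 = (8 + 51)*28 = 59*28 = 1652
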